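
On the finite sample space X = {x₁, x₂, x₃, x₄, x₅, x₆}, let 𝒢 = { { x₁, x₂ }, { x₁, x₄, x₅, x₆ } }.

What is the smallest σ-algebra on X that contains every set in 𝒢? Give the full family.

Initial family (4 sets): { {  }, { x₁, x₂ }, { x₁, x₄, x₅, x₆ }, X }.
Round 1 adds 3:
  { x₂, x₃ }  = ᶜ of { x₁, x₄, x₅, x₆ }
  { x₃, x₄, x₅, x₆ }  = ᶜ of { x₁, x₂ }
  { x₁, x₂, x₄, x₅, x₆ }  = { x₁, x₂ } ∪ { x₁, x₄, x₅, x₆ }
Round 2: 4 new —
  { x₃ }  = ᶜ of { x₁, x₂, x₄, x₅, x₆ }
  { x₁, x₂, x₃ }  = { x₂, x₃ } ∪ { x₁, x₂ }
  { x₁, x₃, x₄, x₅, x₆ }  = { x₃, x₄, x₅, x₆ } ∪ { x₁, x₄, x₅, x₆ }
  { x₂, x₃, x₄, x₅, x₆ }  = { x₂, x₃ } ∪ { x₃, x₄, x₅, x₆ }
Round 3 (3 new):
  { x₁ }  = ᶜ of { x₂, x₃, x₄, x₅, x₆ }
  { x₂ }  = ᶜ of { x₁, x₃, x₄, x₅, x₆ }
  { x₄, x₅, x₆ }  = ᶜ of { x₁, x₂, x₃ }
Round 4: 2 new —
  { x₁, x₃ }  = { x₃ } ∪ { x₁ }
  { x₂, x₄, x₅, x₆ }  = { x₂ } ∪ { x₄, x₅, x₆ }
Round 5: already closed under ᶜ and ∪.

Therefore σ(𝒢) = { {  }, { x₁ }, { x₂ }, { x₃ }, { x₁, x₂ }, { x₁, x₃ }, { x₂, x₃ }, { x₁, x₂, x₃ }, { x₄, x₅, x₆ }, { x₁, x₄, x₅, x₆ }, { x₂, x₄, x₅, x₆ }, { x₃, x₄, x₅, x₆ }, { x₁, x₂, x₄, x₅, x₆ }, { x₁, x₃, x₄, x₅, x₆ }, { x₂, x₃, x₄, x₅, x₆ }, X } (|σ(𝒢)| = 16).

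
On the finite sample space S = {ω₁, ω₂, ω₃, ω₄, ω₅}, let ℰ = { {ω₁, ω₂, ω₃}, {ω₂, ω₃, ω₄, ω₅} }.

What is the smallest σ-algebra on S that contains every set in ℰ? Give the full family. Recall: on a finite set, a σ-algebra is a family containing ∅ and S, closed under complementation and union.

Take S₀ = ℰ ∪ {∅, S} = { {}, {ω₁, ω₂, ω₃}, {ω₂, ω₃, ω₄, ω₅}, S }.
Step 1. New:
  {ω₁}  = S∖{ω₂, ω₃, ω₄, ω₅}
  {ω₄, ω₅}  = S∖{ω₁, ω₂, ω₃}
  [6 total]
Step 2 adds 1:
  {ω₁, ω₄, ω₅}  = {ω₄, ω₅} ∪ {ω₁}
  [7 total]
Step 3 adds 1:
  {ω₂, ω₃}  = S∖{ω₁, ω₄, ω₅}
  [8 total]
Step 4 adds nothing — fixpoint reached.

|σ(ℰ)| = 8.  σ(ℰ) = { {}, {ω₁}, {ω₂, ω₃}, {ω₄, ω₅}, {ω₁, ω₂, ω₃}, {ω₁, ω₄, ω₅}, {ω₂, ω₃, ω₄, ω₅}, S }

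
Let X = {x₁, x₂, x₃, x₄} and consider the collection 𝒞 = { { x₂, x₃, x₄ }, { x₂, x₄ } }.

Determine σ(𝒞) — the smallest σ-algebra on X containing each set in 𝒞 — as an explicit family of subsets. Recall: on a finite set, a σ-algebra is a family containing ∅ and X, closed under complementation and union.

Take S₀ = 𝒞 ∪ {∅, X} = { ∅, { x₂, x₄ }, { x₂, x₃, x₄ }, X }.
Iteration 1: +2 →
  { x₁ }  = complement { x₂, x₃, x₄ }
  { x₁, x₃ }  = complement { x₂, x₄ }
  — 6 sets.
Iteration 2. New:
  { x₁, x₂, x₄ }  = { x₂, x₄ } ∪ { x₁ }
  — 7 sets.
Iteration 3: +1 →
  { x₃ }  = complement { x₁, x₂, x₄ }
  — 8 sets.
Iteration 4: already closed under ᶜ and ∪.

Hence σ(𝒞) has 8 members: { ∅, { x₁ }, { x₃ }, { x₁, x₃ }, { x₂, x₄ }, { x₁, x₂, x₄ }, { x₂, x₃, x₄ }, X }.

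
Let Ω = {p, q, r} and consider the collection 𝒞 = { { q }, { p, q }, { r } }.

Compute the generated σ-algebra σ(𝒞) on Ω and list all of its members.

σ(𝒞) (8 sets): { ∅, { p }, { q }, { r }, { p, q }, { p, r }, { q, r }, Ω }

Trace:
Take S₀ = 𝒞 ∪ {∅, Ω} = { ∅, { q }, { r }, { p, q }, Ω }.
Iteration 1. New:
  { p, r }  = Ω∖{ q }
  { q, r }  = { r } ∪ { q }
  |family| = 7
Iteration 2. New:
  { p }  = Ω∖{ q, r }
  |family| = 8
Iteration 3: closed — nothing new.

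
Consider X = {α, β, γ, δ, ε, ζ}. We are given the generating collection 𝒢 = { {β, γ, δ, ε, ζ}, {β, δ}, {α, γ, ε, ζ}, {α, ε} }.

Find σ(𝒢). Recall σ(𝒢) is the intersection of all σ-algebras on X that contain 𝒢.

Initial family (6 sets): { {}, {α, ε}, {β, δ}, {α, γ, ε, ζ}, {β, γ, δ, ε, ζ}, X }.
Pass 1: 3 new —
  {α}  = ᶜ of {β, γ, δ, ε, ζ}
  {α, β, δ, ε}  = {α, ε} ∪ {β, δ}
  {β, γ, δ, ζ}  = ᶜ of {α, ε}
  — 9 sets.
Pass 2: 3 new —
  {γ, ζ}  = ᶜ of {α, β, δ, ε}
  {α, β, δ}  = {β, δ} ∪ {α}
  {α, β, γ, δ, ζ}  = {β, γ, δ, ζ} ∪ {α}
  — 12 sets.
Pass 3. New:
  {ε}  = ᶜ of {α, β, γ, δ, ζ}
  {α, γ, ζ}  = {γ, ζ} ∪ {α}
  {γ, ε, ζ}  = ᶜ of {α, β, δ}
  — 15 sets.
Pass 4: +1 →
  {β, δ, ε}  = ᶜ of {α, γ, ζ}
  — 16 sets.
After Pass 5 the family is unchanged; done.

Hence σ(𝒢) has 16 members: { {}, {α}, {ε}, {α, ε}, {β, δ}, {γ, ζ}, {α, β, δ}, {α, γ, ζ}, {β, δ, ε}, {γ, ε, ζ}, {α, β, δ, ε}, {α, γ, ε, ζ}, {β, γ, δ, ζ}, {α, β, γ, δ, ζ}, {β, γ, δ, ε, ζ}, X }.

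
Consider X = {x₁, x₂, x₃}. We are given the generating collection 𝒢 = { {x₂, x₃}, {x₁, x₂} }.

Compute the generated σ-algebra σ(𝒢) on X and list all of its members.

Take S₀ = 𝒢 ∪ {∅, X} = { {}, {x₁, x₂}, {x₂, x₃}, X }.
Iteration 1: +2 →
  {x₁}  = X∖{x₂, x₃}
  {x₃}  = X∖{x₁, x₂}
  |family| = 6
Iteration 2: 1 new —
  {x₁, x₃}  = {x₃} ∪ {x₁}
  |family| = 7
Iteration 3 adds 1:
  {x₂}  = X∖{x₁, x₃}
  |family| = 8
Iteration 4 adds nothing — fixpoint reached.

σ(𝒢) = { {}, {x₁}, {x₂}, {x₃}, {x₁, x₂}, {x₁, x₃}, {x₂, x₃}, X }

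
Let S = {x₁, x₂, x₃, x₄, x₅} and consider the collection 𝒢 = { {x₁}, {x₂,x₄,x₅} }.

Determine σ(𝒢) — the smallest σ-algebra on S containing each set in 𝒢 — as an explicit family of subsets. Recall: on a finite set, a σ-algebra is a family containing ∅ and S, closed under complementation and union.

Answer: σ(𝒢) = { {}, {x₁}, {x₃}, {x₁,x₃}, {x₂,x₄,x₅}, {x₁,x₂,x₄,x₅}, {x₂,x₃,x₄,x₅}, S }

Trace:
Seed the family with 𝒢 together with ∅ and S: { {}, {x₁}, {x₂,x₄,x₅}, S }.
Iteration 1: 3 new —
  {x₁,x₃}  = S∖{x₂,x₄,x₅}
  {x₁,x₂,x₄,x₅}  = {x₁} ∪ {x₂,x₄,x₅}
  {x₂,x₃,x₄,x₅}  = S∖{x₁}
  [7 total]
Iteration 2 adds 1:
  {x₃}  = S∖{x₁,x₂,x₄,x₅}
  [8 total]
Iteration 3: no new sets; the family is a σ-algebra.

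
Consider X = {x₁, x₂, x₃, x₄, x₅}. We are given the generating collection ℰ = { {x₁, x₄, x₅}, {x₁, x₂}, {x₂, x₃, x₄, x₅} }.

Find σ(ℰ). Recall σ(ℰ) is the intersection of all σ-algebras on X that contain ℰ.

σ(ℰ) = { ∅, {x₁}, {x₂}, {x₃}, {x₁, x₂}, {x₁, x₃}, {x₂, x₃}, {x₄, x₅}, {x₁, x₂, x₃}, {x₁, x₄, x₅}, {x₂, x₄, x₅}, {x₃, x₄, x₅}, {x₁, x₂, x₄, x₅}, {x₁, x₃, x₄, x₅}, {x₂, x₃, x₄, x₅}, X }

Trace:
Take S₀ = ℰ ∪ {∅, X} = { ∅, {x₁, x₂}, {x₁, x₄, x₅}, {x₂, x₃, x₄, x₅}, X }.
Iteration 1 adds 4:
  {x₁}  = complement {x₂, x₃, x₄, x₅}
  {x₂, x₃}  = complement {x₁, x₄, x₅}
  {x₃, x₄, x₅}  = complement {x₁, x₂}
  {x₁, x₂, x₄, x₅}  = {x₁, x₄, x₅} ∪ {x₁, x₂}
  [9 total]
Iteration 2. New:
  {x₃}  = complement {x₁, x₂, x₄, x₅}
  {x₁, x₂, x₃}  = {x₁, x₂} ∪ {x₂, x₃}
  {x₁, x₃, x₄, x₅}  = {x₁, x₄, x₅} ∪ {x₃, x₄, x₅}
  [12 total]
Iteration 3 (3 new):
  {x₂}  = complement {x₁, x₃, x₄, x₅}
  {x₁, x₃}  = {x₃} ∪ {x₁}
  {x₄, x₅}  = complement {x₁, x₂, x₃}
  [15 total]
Iteration 4. New:
  {x₂, x₄, x₅}  = complement {x₁, x₃}
  [16 total]
Iteration 5: already closed under ᶜ and ∪.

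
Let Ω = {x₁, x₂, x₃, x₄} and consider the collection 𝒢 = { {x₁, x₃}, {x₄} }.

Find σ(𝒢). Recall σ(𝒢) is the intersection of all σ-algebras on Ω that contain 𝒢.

Answer: σ(𝒢) = { ∅, {x₂}, {x₄}, {x₁, x₃}, {x₂, x₄}, {x₁, x₂, x₃}, {x₁, x₃, x₄}, Ω }

Working:
Begin from { ∅, {x₄}, {x₁, x₃}, Ω } (that is, 𝒢 plus ∅ and Ω).
Step 1 (3 new):
  {x₂, x₄}  = complement {x₁, x₃}
  {x₁, x₂, x₃}  = complement {x₄}
  {x₁, x₃, x₄}  = {x₁, x₃} ∪ {x₄}
  [7 total]
Step 2: 1 new —
  {x₂}  = complement {x₁, x₃, x₄}
  [8 total]
Step 3: no new sets; the family is a σ-algebra.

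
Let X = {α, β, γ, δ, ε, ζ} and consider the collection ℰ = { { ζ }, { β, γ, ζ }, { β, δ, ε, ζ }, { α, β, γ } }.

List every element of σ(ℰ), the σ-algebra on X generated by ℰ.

Initial family (6 sets): { {}, { ζ }, { α, β, γ }, { β, γ, ζ }, { β, δ, ε, ζ }, X }.
Pass 1: +6 →
  { α, γ }  = { β, δ, ε, ζ }ᶜ
  { α, δ, ε }  = { β, γ, ζ }ᶜ
  { δ, ε, ζ }  = { α, β, γ }ᶜ
  { α, β, γ, ζ }  = { α, β, γ } ∪ { β, γ, ζ }
  { α, β, γ, δ, ε }  = { ζ }ᶜ
  { β, γ, δ, ε, ζ }  = { β, δ, ε, ζ } ∪ { β, γ, ζ }
  (now 12)
Pass 2 adds 7:
  { α }  = { β, γ, δ, ε, ζ }ᶜ
  { δ, ε }  = { α, β, γ, ζ }ᶜ
  { α, γ, ζ }  = { ζ } ∪ { α, γ }
  { α, γ, δ, ε }  = { α, δ, ε } ∪ { α, γ }
  { α, δ, ε, ζ }  = { α, δ, ε } ∪ { ζ }
  { α, β, δ, ε, ζ }  = { α, δ, ε } ∪ { β, δ, ε, ζ }
  { α, γ, δ, ε, ζ }  = { α, γ } ∪ { δ, ε, ζ }
  (now 19)
Pass 3: +6 →
  { β }  = { α, γ, δ, ε, ζ }ᶜ
  { γ }  = { α, β, δ, ε, ζ }ᶜ
  { α, ζ }  = { ζ } ∪ { α }
  { β, γ }  = { α, δ, ε, ζ }ᶜ
  { β, ζ }  = { α, γ, δ, ε }ᶜ
  { β, δ, ε }  = { α, γ, ζ }ᶜ
  (now 25)
Pass 4. New:
  { α, β }  = { β } ∪ { α }
  { γ, ζ }  = { ζ } ∪ { γ }
  { α, β, ζ }  = { α, ζ } ∪ { β }
  { γ, δ, ε }  = { δ, ε } ∪ { γ }
  { α, β, δ, ε }  = { α, δ, ε } ∪ { β }
  { β, γ, δ, ε }  = { α, ζ }ᶜ
  { γ, δ, ε, ζ }  = { γ } ∪ { δ, ε, ζ }
  (now 32)
Pass 5: no new sets; the family is a σ-algebra.

Hence σ(ℰ) has 32 members: { {}, { α }, { β }, { γ }, { ζ }, { α, β }, { α, γ }, { α, ζ }, { β, γ }, { β, ζ }, { γ, ζ }, { δ, ε }, { α, β, γ }, { α, β, ζ }, { α, γ, ζ }, { α, δ, ε }, { β, γ, ζ }, { β, δ, ε }, { γ, δ, ε }, { δ, ε, ζ }, { α, β, γ, ζ }, { α, β, δ, ε }, { α, γ, δ, ε }, { α, δ, ε, ζ }, { β, γ, δ, ε }, { β, δ, ε, ζ }, { γ, δ, ε, ζ }, { α, β, γ, δ, ε }, { α, β, δ, ε, ζ }, { α, γ, δ, ε, ζ }, { β, γ, δ, ε, ζ }, X }.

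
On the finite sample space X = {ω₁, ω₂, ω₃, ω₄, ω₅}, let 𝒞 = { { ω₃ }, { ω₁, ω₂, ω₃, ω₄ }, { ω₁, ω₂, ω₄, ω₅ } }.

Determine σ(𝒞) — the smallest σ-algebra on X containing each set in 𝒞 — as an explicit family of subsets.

Start: 𝒞 ∪ {∅, X} = { {  }, { ω₃ }, { ω₁, ω₂, ω₃, ω₄ }, { ω₁, ω₂, ω₄, ω₅ }, X }.
Iteration 1: +1 →
  { ω₅ }  = ᶜ of { ω₁, ω₂, ω₃, ω₄ }
  — 6 sets.
Iteration 2: +1 →
  { ω₃, ω₅ }  = { ω₃ } ∪ { ω₅ }
  — 7 sets.
Iteration 3: 1 new —
  { ω₁, ω₂, ω₄ }  = ᶜ of { ω₃, ω₅ }
  — 8 sets.
After Iteration 4 the family is unchanged; done.

|σ(𝒞)| = 8.  σ(𝒞) = { {  }, { ω₃ }, { ω₅ }, { ω₃, ω₅ }, { ω₁, ω₂, ω₄ }, { ω₁, ω₂, ω₃, ω₄ }, { ω₁, ω₂, ω₄, ω₅ }, X }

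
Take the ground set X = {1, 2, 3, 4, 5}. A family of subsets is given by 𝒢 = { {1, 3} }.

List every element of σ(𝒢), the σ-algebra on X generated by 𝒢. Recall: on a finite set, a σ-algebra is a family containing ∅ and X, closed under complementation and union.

Seed the family with 𝒢 together with ∅ and X: { ∅, {1, 3}, X }.
Pass 1: +1 →
  {2, 4, 5}  = ᶜ of {1, 3}
  (now 4)
After Pass 2 the family is unchanged; done.

|σ(𝒢)| = 4.  σ(𝒢) = { ∅, {1, 3}, {2, 4, 5}, X }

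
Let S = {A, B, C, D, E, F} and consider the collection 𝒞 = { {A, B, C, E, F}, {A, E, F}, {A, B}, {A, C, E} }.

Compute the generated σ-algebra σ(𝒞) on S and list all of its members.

Seed the family with 𝒞 together with ∅ and S: { ∅, {A, B}, {A, C, E}, {A, E, F}, {A, B, C, E, F}, S }.
Iteration 1: 7 new —
  {D}  = ᶜ of {A, B, C, E, F}
  {B, C, D}  = ᶜ of {A, E, F}
  {B, D, F}  = ᶜ of {A, C, E}
  {A, B, C, E}  = {A, B} ∪ {A, C, E}
  {A, B, E, F}  = {A, E, F} ∪ {A, B}
  {A, C, E, F}  = {A, E, F} ∪ {A, C, E}
  {C, D, E, F}  = ᶜ of {A, B}
  |family| = 13
Iteration 2 adds 13:
  {B, D}  = ᶜ of {A, C, E, F}
  {C, D}  = ᶜ of {A, B, E, F}
  {D, F}  = ᶜ of {A, B, C, E}
  {A, B, D}  = {A, B} ∪ {D}
  {A, B, C, D}  = {B, C, D} ∪ {A, B}
  {A, B, D, F}  = {B, D, F} ∪ {A, B}
  {A, C, D, E}  = {A, C, E} ∪ {D}
  {A, D, E, F}  = {A, E, F} ∪ {D}
  {B, C, D, F}  = {B, D, F} ∪ {B, C, D}
  {A, B, C, D, E}  = {B, C, D} ∪ {A, C, E}
  {A, B, D, E, F}  = {B, D, F} ∪ {A, E, F}
  {A, C, D, E, F}  = {A, C, E, F} ∪ {C, D, E, F}
  {B, C, D, E, F}  = {B, D, F} ∪ {C, D, E, F}
  |family| = 26
Iteration 3. New:
  {A}  = ᶜ of {B, C, D, E, F}
  {B}  = ᶜ of {A, C, D, E, F}
  {C}  = ᶜ of {A, B, D, E, F}
  {F}  = ᶜ of {A, B, C, D, E}
  {A, E}  = ᶜ of {B, C, D, F}
  {B, C}  = ᶜ of {A, D, E, F}
  {B, F}  = ᶜ of {A, C, D, E}
  {C, E}  = ᶜ of {A, B, D, F}
  {E, F}  = ᶜ of {A, B, C, D}
  {C, D, F}  = {C, D} ∪ {D, F}
  {C, E, F}  = ᶜ of {A, B, D}
  {A, B, C, D, F}  = {B, D, F} ∪ {A, B, C, D}
  |family| = 38
Iteration 4: 21 new —
  {E}  = ᶜ of {A, B, C, D, F}
  {A, C}  = {C} ∪ {A}
  {A, D}  = {D} ∪ {A}
  {A, F}  = {A} ∪ {F}
  {C, F}  = {C} ∪ {F}
  {A, B, C}  = {A, B} ∪ {C}
  {A, B, E}  = ᶜ of {C, D, F}
  {A, B, F}  = {A, B} ∪ {B, F}
  {A, C, D}  = {C, D} ∪ {A}
  {A, D, E}  = {D} ∪ {A, E}
  {A, D, F}  = {A} ∪ {D, F}
  {B, C, E}  = {B} ∪ {C, E}
  {B, C, F}  = {B, F} ∪ {C}
  {B, E, F}  = {B} ∪ {E, F}
  {C, D, E}  = {C, D} ∪ {C, E}
  {D, E, F}  = {D} ∪ {E, F}
  {A, B, D, E}  = {A, B, D} ∪ {A, E}
  {A, C, D, F}  = {A} ∪ {C, D, F}
  {B, C, D, E}  = {C, E} ∪ {B, C, D}
  {B, C, E, F}  = {B} ∪ {C, E, F}
  {B, D, E, F}  = {B, D, F} ∪ {E, F}
  |family| = 59
Iteration 5 adds 5:
  {B, E}  = ᶜ of {A, C, D, F}
  {D, E}  = {E} ∪ {D}
  {A, C, F}  = {A, F} ∪ {A, C}
  {B, D, E}  = {B, D} ∪ {E}
  {A, B, C, F}  = {A, F} ∪ {A, B, C}
  |family| = 64
After Iteration 6 the family is unchanged; done.

Therefore σ(𝒞) = { ∅, {A}, {B}, {C}, {D}, {E}, {F}, {A, B}, {A, C}, {A, D}, {A, E}, {A, F}, {B, C}, {B, D}, {B, E}, {B, F}, {C, D}, {C, E}, {C, F}, {D, E}, {D, F}, {E, F}, {A, B, C}, {A, B, D}, {A, B, E}, {A, B, F}, {A, C, D}, {A, C, E}, {A, C, F}, {A, D, E}, {A, D, F}, {A, E, F}, {B, C, D}, {B, C, E}, {B, C, F}, {B, D, E}, {B, D, F}, {B, E, F}, {C, D, E}, {C, D, F}, {C, E, F}, {D, E, F}, {A, B, C, D}, {A, B, C, E}, {A, B, C, F}, {A, B, D, E}, {A, B, D, F}, {A, B, E, F}, {A, C, D, E}, {A, C, D, F}, {A, C, E, F}, {A, D, E, F}, {B, C, D, E}, {B, C, D, F}, {B, C, E, F}, {B, D, E, F}, {C, D, E, F}, {A, B, C, D, E}, {A, B, C, D, F}, {A, B, C, E, F}, {A, B, D, E, F}, {A, C, D, E, F}, {B, C, D, E, F}, S } (|σ(𝒞)| = 64).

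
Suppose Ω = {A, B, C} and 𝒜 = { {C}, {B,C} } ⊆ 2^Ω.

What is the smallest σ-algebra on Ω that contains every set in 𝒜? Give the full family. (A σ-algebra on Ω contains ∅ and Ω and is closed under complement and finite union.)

σ(𝒜) = { ∅, {A}, {B}, {C}, {A,B}, {A,C}, {B,C}, Ω }

Check:
Start: 𝒜 ∪ {∅, Ω} = { ∅, {C}, {B,C}, Ω }.
Step 1: 2 new —
  {A}  = ᶜ of {B,C}
  {A,B}  = ᶜ of {C}
  [6 total]
Step 2: +1 →
  {A,C}  = {C} ∪ {A}
  [7 total]
Step 3 adds 1:
  {B}  = ᶜ of {A,C}
  [8 total]
Step 4: no new sets; the family is a σ-algebra.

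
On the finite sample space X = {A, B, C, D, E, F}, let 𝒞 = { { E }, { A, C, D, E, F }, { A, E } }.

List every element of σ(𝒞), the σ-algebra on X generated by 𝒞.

σ(𝒞) = { ∅, { A }, { B }, { E }, { A, B }, { A, E }, { B, E }, { A, B, E }, { C, D, F }, { A, C, D, F }, { B, C, D, F }, { C, D, E, F }, { A, B, C, D, F }, { A, C, D, E, F }, { B, C, D, E, F }, X }

Working:
Initial family (5 sets): { ∅, { E }, { A, E }, { A, C, D, E, F }, X }.
Iteration 1 adds 3:
  { B }  = X∖{ A, C, D, E, F }
  { B, C, D, F }  = X∖{ A, E }
  { A, B, C, D, F }  = X∖{ E }
Iteration 2: +3 →
  { B, E }  = { B } ∪ { E }
  { A, B, E }  = { B } ∪ { A, E }
  { B, C, D, E, F }  = { B, C, D, F } ∪ { E }
Iteration 3 (3 new):
  { A }  = X∖{ B, C, D, E, F }
  { C, D, F }  = X∖{ A, B, E }
  { A, C, D, F }  = X∖{ B, E }
Iteration 4 (2 new):
  { A, B }  = { B } ∪ { A }
  { C, D, E, F }  = { C, D, F } ∪ { E }
Iteration 5 adds nothing — fixpoint reached.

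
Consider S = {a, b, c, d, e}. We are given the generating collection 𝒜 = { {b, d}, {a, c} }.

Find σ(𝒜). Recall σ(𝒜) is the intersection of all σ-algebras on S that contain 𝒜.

|σ(𝒜)| = 8.  σ(𝒜) = { ∅, {e}, {a, c}, {b, d}, {a, c, e}, {b, d, e}, {a, b, c, d}, S }

Check:
Seed the family with 𝒜 together with ∅ and S: { ∅, {a, c}, {b, d}, S }.
Iteration 1 (3 new):
  {a, c, e}  = S∖{b, d}
  {b, d, e}  = S∖{a, c}
  {a, b, c, d}  = {a, c} ∪ {b, d}
Iteration 2 (1 new):
  {e}  = S∖{a, b, c, d}
Iteration 3 adds nothing — fixpoint reached.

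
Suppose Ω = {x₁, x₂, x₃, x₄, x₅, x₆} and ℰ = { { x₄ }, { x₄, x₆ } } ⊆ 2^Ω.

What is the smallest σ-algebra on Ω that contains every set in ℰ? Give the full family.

σ(ℰ) (8 sets): { ∅, { x₄ }, { x₆ }, { x₄, x₆ }, { x₁, x₂, x₃, x₅ }, { x₁, x₂, x₃, x₄, x₅ }, { x₁, x₂, x₃, x₅, x₆ }, Ω }

Check:
Initial family (4 sets): { ∅, { x₄ }, { x₄, x₆ }, Ω }.
Round 1. New:
  { x₁, x₂, x₃, x₅ }  = { x₄, x₆ }ᶜ
  { x₁, x₂, x₃, x₅, x₆ }  = { x₄ }ᶜ
  (now 6)
Round 2 adds 1:
  { x₁, x₂, x₃, x₄, x₅ }  = { x₄ } ∪ { x₁, x₂, x₃, x₅ }
  (now 7)
Round 3: 1 new —
  { x₆ }  = { x₁, x₂, x₃, x₄, x₅ }ᶜ
  (now 8)
After Round 4 the family is unchanged; done.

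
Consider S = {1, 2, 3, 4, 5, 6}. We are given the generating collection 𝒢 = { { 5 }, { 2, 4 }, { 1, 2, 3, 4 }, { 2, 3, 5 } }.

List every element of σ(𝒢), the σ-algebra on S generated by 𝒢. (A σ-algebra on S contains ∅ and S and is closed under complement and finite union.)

σ(𝒢) = { {  }, { 1 }, { 2 }, { 3 }, { 4 }, { 5 }, { 6 }, { 1, 2 }, { 1, 3 }, { 1, 4 }, { 1, 5 }, { 1, 6 }, { 2, 3 }, { 2, 4 }, { 2, 5 }, { 2, 6 }, { 3, 4 }, { 3, 5 }, { 3, 6 }, { 4, 5 }, { 4, 6 }, { 5, 6 }, { 1, 2, 3 }, { 1, 2, 4 }, { 1, 2, 5 }, { 1, 2, 6 }, { 1, 3, 4 }, { 1, 3, 5 }, { 1, 3, 6 }, { 1, 4, 5 }, { 1, 4, 6 }, { 1, 5, 6 }, { 2, 3, 4 }, { 2, 3, 5 }, { 2, 3, 6 }, { 2, 4, 5 }, { 2, 4, 6 }, { 2, 5, 6 }, { 3, 4, 5 }, { 3, 4, 6 }, { 3, 5, 6 }, { 4, 5, 6 }, { 1, 2, 3, 4 }, { 1, 2, 3, 5 }, { 1, 2, 3, 6 }, { 1, 2, 4, 5 }, { 1, 2, 4, 6 }, { 1, 2, 5, 6 }, { 1, 3, 4, 5 }, { 1, 3, 4, 6 }, { 1, 3, 5, 6 }, { 1, 4, 5, 6 }, { 2, 3, 4, 5 }, { 2, 3, 4, 6 }, { 2, 3, 5, 6 }, { 2, 4, 5, 6 }, { 3, 4, 5, 6 }, { 1, 2, 3, 4, 5 }, { 1, 2, 3, 4, 6 }, { 1, 2, 3, 5, 6 }, { 1, 2, 4, 5, 6 }, { 1, 3, 4, 5, 6 }, { 2, 3, 4, 5, 6 }, S }

Trace:
Initial family (6 sets): { {  }, { 5 }, { 2, 4 }, { 2, 3, 5 }, { 1, 2, 3, 4 }, S }.
Step 1 (7 new):
  { 5, 6 }  = S∖{ 1, 2, 3, 4 }
  { 1, 4, 6 }  = S∖{ 2, 3, 5 }
  { 2, 4, 5 }  = { 2, 4 } ∪ { 5 }
  { 1, 3, 5, 6 }  = S∖{ 2, 4 }
  { 2, 3, 4, 5 }  = { 2, 3, 5 } ∪ { 2, 4 }
  { 1, 2, 3, 4, 5 }  = { 2, 3, 5 } ∪ { 1, 2, 3, 4 }
  { 1, 2, 3, 4, 6 }  = S∖{ 5 }
  [13 total]
Step 2: 11 new —
  { 6 }  = S∖{ 1, 2, 3, 4, 5 }
  { 1, 6 }  = S∖{ 2, 3, 4, 5 }
  { 1, 3, 6 }  = S∖{ 2, 4, 5 }
  { 1, 2, 4, 6 }  = { 1, 4, 6 } ∪ { 2, 4 }
  { 1, 4, 5, 6 }  = { 5, 6 } ∪ { 1, 4, 6 }
  { 2, 3, 5, 6 }  = { 5, 6 } ∪ { 2, 3, 5 }
  { 2, 4, 5, 6 }  = { 5, 6 } ∪ { 2, 4 }
  { 1, 2, 3, 5, 6 }  = { 1, 3, 5, 6 } ∪ { 2, 3, 5 }
  { 1, 2, 4, 5, 6 }  = { 1, 4, 6 } ∪ { 2, 4, 5 }
  { 1, 3, 4, 5, 6 }  = { 1, 3, 5, 6 } ∪ { 1, 4, 6 }
  { 2, 3, 4, 5, 6 }  = { 5, 6 } ∪ { 2, 3, 4, 5 }
  [24 total]
Step 3: +11 →
  { 1 }  = S∖{ 2, 3, 4, 5, 6 }
  { 2 }  = S∖{ 1, 3, 4, 5, 6 }
  { 3 }  = S∖{ 1, 2, 4, 5, 6 }
  { 4 }  = S∖{ 1, 2, 3, 5, 6 }
  { 1, 3 }  = S∖{ 2, 4, 5, 6 }
  { 1, 4 }  = S∖{ 2, 3, 5, 6 }
  { 2, 3 }  = S∖{ 1, 4, 5, 6 }
  { 3, 5 }  = S∖{ 1, 2, 4, 6 }
  { 1, 5, 6 }  = { 5, 6 } ∪ { 1, 6 }
  { 2, 4, 6 }  = { 2, 4 } ∪ { 6 }
  { 1, 3, 4, 6 }  = { 1, 3, 6 } ∪ { 1, 4, 6 }
  [35 total]
Step 4: 26 new —
  { 1, 2 }  = { 1 } ∪ { 2 }
  { 1, 5 }  = { 1 } ∪ { 5 }
  { 2, 5 }  = S∖{ 1, 3, 4, 6 }
  { 2, 6 }  = { 2 } ∪ { 6 }
  { 3, 4 }  = { 3 } ∪ { 4 }
  { 3, 6 }  = { 6 } ∪ { 3 }
  { 4, 5 }  = { 5 } ∪ { 4 }
  { 4, 6 }  = { 6 } ∪ { 4 }
  { 1, 2, 3 }  = { 1 } ∪ { 2, 3 }
  { 1, 2, 4 }  = { 1 } ∪ { 2, 4 }
  { 1, 2, 6 }  = { 1, 6 } ∪ { 2 }
  { 1, 3, 4 }  = { 3 } ∪ { 1, 4 }
  { 1, 3, 5 }  = S∖{ 2, 4, 6 }
  { 1, 4, 5 }  = { 5 } ∪ { 1, 4 }
  { 2, 3, 4 }  = S∖{ 1, 5, 6 }
  { 2, 3, 6 }  = { 6 } ∪ { 2, 3 }
  { 2, 5, 6 }  = { 5, 6 } ∪ { 2 }
  { 3, 4, 5 }  = { 4 } ∪ { 3, 5 }
  { 3, 5, 6 }  = { 5, 6 } ∪ { 3 }
  { 4, 5, 6 }  = { 5, 6 } ∪ { 4 }
  { 1, 2, 3, 5 }  = { 1 } ∪ { 2, 3, 5 }
  { 1, 2, 3, 6 }  = { 1, 3, 6 } ∪ { 2 }
  { 1, 2, 4, 5 }  = { 1 } ∪ { 2, 4, 5 }
  { 1, 2, 5, 6 }  = { 2 } ∪ { 1, 5, 6 }
  { 1, 3, 4, 5 }  = { 1, 4 } ∪ { 3, 5 }
  { 2, 3, 4, 6 }  = { 2, 4, 6 } ∪ { 3 }
  [61 total]
Step 5: 3 new —
  { 1, 2, 5 }  = { 2, 5 } ∪ { 1, 5 }
  { 3, 4, 6 }  = { 3, 4 } ∪ { 4, 6 }
  { 3, 4, 5, 6 }  = S∖{ 1, 2 }
  [64 total]
After Step 6 the family is unchanged; done.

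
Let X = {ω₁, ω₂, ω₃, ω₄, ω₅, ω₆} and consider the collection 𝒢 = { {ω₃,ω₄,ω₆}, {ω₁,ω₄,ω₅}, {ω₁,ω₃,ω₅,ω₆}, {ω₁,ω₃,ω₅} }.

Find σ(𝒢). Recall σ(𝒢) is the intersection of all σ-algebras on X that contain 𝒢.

Answer: σ(𝒢) = { {}, {ω₂}, {ω₃}, {ω₄}, {ω₆}, {ω₁,ω₅}, {ω₂,ω₃}, {ω₂,ω₄}, {ω₂,ω₆}, {ω₃,ω₄}, {ω₃,ω₆}, {ω₄,ω₆}, {ω₁,ω₂,ω₅}, {ω₁,ω₃,ω₅}, {ω₁,ω₄,ω₅}, {ω₁,ω₅,ω₆}, {ω₂,ω₃,ω₄}, {ω₂,ω₃,ω₆}, {ω₂,ω₄,ω₆}, {ω₃,ω₄,ω₆}, {ω₁,ω₂,ω₃,ω₅}, {ω₁,ω₂,ω₄,ω₅}, {ω₁,ω₂,ω₅,ω₆}, {ω₁,ω₃,ω₄,ω₅}, {ω₁,ω₃,ω₅,ω₆}, {ω₁,ω₄,ω₅,ω₆}, {ω₂,ω₃,ω₄,ω₆}, {ω₁,ω₂,ω₃,ω₄,ω₅}, {ω₁,ω₂,ω₃,ω₅,ω₆}, {ω₁,ω₂,ω₄,ω₅,ω₆}, {ω₁,ω₃,ω₄,ω₅,ω₆}, X }

Check:
Take S₀ = 𝒢 ∪ {∅, X} = { {}, {ω₁,ω₃,ω₅}, {ω₁,ω₄,ω₅}, {ω₃,ω₄,ω₆}, {ω₁,ω₃,ω₅,ω₆}, X }.
Step 1 adds 6:
  {ω₂,ω₄}  = ᶜ of {ω₁,ω₃,ω₅,ω₆}
  {ω₁,ω₂,ω₅}  = ᶜ of {ω₃,ω₄,ω₆}
  {ω₂,ω₃,ω₆}  = ᶜ of {ω₁,ω₄,ω₅}
  {ω₂,ω₄,ω₆}  = ᶜ of {ω₁,ω₃,ω₅}
  {ω₁,ω₃,ω₄,ω₅}  = {ω₁,ω₄,ω₅} ∪ {ω₁,ω₃,ω₅}
  {ω₁,ω₃,ω₄,ω₅,ω₆}  = {ω₁,ω₃,ω₅,ω₆} ∪ {ω₁,ω₄,ω₅}
  |family| = 12
Step 2. New:
  {ω₂}  = ᶜ of {ω₁,ω₃,ω₄,ω₅,ω₆}
  {ω₂,ω₆}  = ᶜ of {ω₁,ω₃,ω₄,ω₅}
  {ω₁,ω₂,ω₃,ω₅}  = {ω₁,ω₃,ω₅} ∪ {ω₁,ω₂,ω₅}
  {ω₁,ω₂,ω₄,ω₅}  = {ω₁,ω₄,ω₅} ∪ {ω₁,ω₂,ω₅}
  {ω₂,ω₃,ω₄,ω₆}  = {ω₂,ω₄,ω₆} ∪ {ω₂,ω₃,ω₆}
  {ω₁,ω₂,ω₃,ω₄,ω₅}  = {ω₁,ω₃,ω₅} ∪ {ω₂,ω₄}
  {ω₁,ω₂,ω₃,ω₅,ω₆}  = {ω₁,ω₃,ω₅,ω₆} ∪ {ω₂,ω₃,ω₆}
  {ω₁,ω₂,ω₄,ω₅,ω₆}  = {ω₁,ω₄,ω₅} ∪ {ω₂,ω₄,ω₆}
  |family| = 20
Step 3 (7 new):
  {ω₃}  = ᶜ of {ω₁,ω₂,ω₄,ω₅,ω₆}
  {ω₄}  = ᶜ of {ω₁,ω₂,ω₃,ω₅,ω₆}
  {ω₆}  = ᶜ of {ω₁,ω₂,ω₃,ω₄,ω₅}
  {ω₁,ω₅}  = ᶜ of {ω₂,ω₃,ω₄,ω₆}
  {ω₃,ω₆}  = ᶜ of {ω₁,ω₂,ω₄,ω₅}
  {ω₄,ω₆}  = ᶜ of {ω₁,ω₂,ω₃,ω₅}
  {ω₁,ω₂,ω₅,ω₆}  = {ω₂,ω₆} ∪ {ω₁,ω₂,ω₅}
  |family| = 27
Step 4. New:
  {ω₂,ω₃}  = {ω₂} ∪ {ω₃}
  {ω₃,ω₄}  = ᶜ of {ω₁,ω₂,ω₅,ω₆}
  {ω₁,ω₅,ω₆}  = {ω₆} ∪ {ω₁,ω₅}
  {ω₂,ω₃,ω₄}  = {ω₃} ∪ {ω₂,ω₄}
  {ω₁,ω₄,ω₅,ω₆}  = {ω₁,ω₄,ω₅} ∪ {ω₆}
  |family| = 32
Step 5: stable.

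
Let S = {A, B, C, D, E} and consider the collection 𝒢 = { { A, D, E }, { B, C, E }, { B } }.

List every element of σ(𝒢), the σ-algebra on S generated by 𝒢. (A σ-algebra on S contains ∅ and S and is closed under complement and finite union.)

|σ(𝒢)| = 16.  σ(𝒢) = { {  }, { B }, { C }, { E }, { A, D }, { B, C }, { B, E }, { C, E }, { A, B, D }, { A, C, D }, { A, D, E }, { B, C, E }, { A, B, C, D }, { A, B, D, E }, { A, C, D, E }, S }

Check:
Initial family (5 sets): { {  }, { B }, { A, D, E }, { B, C, E }, S }.
Pass 1: 4 new —
  { A, D }  = complement { B, C, E }
  { B, C }  = complement { A, D, E }
  { A, B, D, E }  = { A, D, E } ∪ { B }
  { A, C, D, E }  = complement { B }
  — 9 sets.
Pass 2 adds 3:
  { C }  = complement { A, B, D, E }
  { A, B, D }  = { B } ∪ { A, D }
  { A, B, C, D }  = { B, C } ∪ { A, D }
  — 12 sets.
Pass 3: 3 new —
  { E }  = complement { A, B, C, D }
  { C, E }  = complement { A, B, D }
  { A, C, D }  = { C } ∪ { A, D }
  — 15 sets.
Pass 4 (1 new):
  { B, E }  = complement { A, C, D }
  — 16 sets.
Pass 5: already closed under ᶜ and ∪.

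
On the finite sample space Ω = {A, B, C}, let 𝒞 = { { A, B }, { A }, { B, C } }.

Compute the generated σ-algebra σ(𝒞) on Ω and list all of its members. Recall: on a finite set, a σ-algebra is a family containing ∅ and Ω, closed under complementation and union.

Start: 𝒞 ∪ {∅, Ω} = { {  }, { A }, { A, B }, { B, C }, Ω }.
Iteration 1 (1 new):
  { C }  = { A, B }ᶜ
  [6 total]
Iteration 2 adds 1:
  { A, C }  = { C } ∪ { A }
  [7 total]
Iteration 3. New:
  { B }  = { A, C }ᶜ
  [8 total]
Iteration 4: closed — nothing new.

Therefore σ(𝒞) = { {  }, { A }, { B }, { C }, { A, B }, { A, C }, { B, C }, Ω } (|σ(𝒞)| = 8).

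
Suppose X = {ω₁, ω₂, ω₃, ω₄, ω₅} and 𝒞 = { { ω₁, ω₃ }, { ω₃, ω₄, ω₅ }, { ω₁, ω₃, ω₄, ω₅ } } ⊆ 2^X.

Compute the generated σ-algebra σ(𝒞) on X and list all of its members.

Initial family (5 sets): { {  }, { ω₁, ω₃ }, { ω₃, ω₄, ω₅ }, { ω₁, ω₃, ω₄, ω₅ }, X }.
Round 1 (3 new):
  { ω₂ }  = { ω₁, ω₃, ω₄, ω₅ }ᶜ
  { ω₁, ω₂ }  = { ω₃, ω₄, ω₅ }ᶜ
  { ω₂, ω₄, ω₅ }  = { ω₁, ω₃ }ᶜ
  — 8 sets.
Round 2: 3 new —
  { ω₁, ω₂, ω₃ }  = { ω₂ } ∪ { ω₁, ω₃ }
  { ω₁, ω₂, ω₄, ω₅ }  = { ω₁, ω₂ } ∪ { ω₂, ω₄, ω₅ }
  { ω₂, ω₃, ω₄, ω₅ }  = { ω₂ } ∪ { ω₃, ω₄, ω₅ }
  — 11 sets.
Round 3 adds 3:
  { ω₁ }  = { ω₂, ω₃, ω₄, ω₅ }ᶜ
  { ω₃ }  = { ω₁, ω₂, ω₄, ω₅ }ᶜ
  { ω₄, ω₅ }  = { ω₁, ω₂, ω₃ }ᶜ
  — 14 sets.
Round 4 adds 2:
  { ω₂, ω₃ }  = { ω₃ } ∪ { ω₂ }
  { ω₁, ω₄, ω₅ }  = { ω₄, ω₅ } ∪ { ω₁ }
  — 16 sets.
After Round 5 the family is unchanged; done.

|σ(𝒞)| = 16.  σ(𝒞) = { {  }, { ω₁ }, { ω₂ }, { ω₃ }, { ω₁, ω₂ }, { ω₁, ω₃ }, { ω₂, ω₃ }, { ω₄, ω₅ }, { ω₁, ω₂, ω₃ }, { ω₁, ω₄, ω₅ }, { ω₂, ω₄, ω₅ }, { ω₃, ω₄, ω₅ }, { ω₁, ω₂, ω₄, ω₅ }, { ω₁, ω₃, ω₄, ω₅ }, { ω₂, ω₃, ω₄, ω₅ }, X }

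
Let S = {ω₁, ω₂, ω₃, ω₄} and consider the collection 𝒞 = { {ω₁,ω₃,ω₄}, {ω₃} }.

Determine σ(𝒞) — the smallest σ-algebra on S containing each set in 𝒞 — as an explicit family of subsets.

Seed the family with 𝒞 together with ∅ and S: { ∅, {ω₃}, {ω₁,ω₃,ω₄}, S }.
Pass 1 adds 2:
  {ω₂}  = S∖{ω₁,ω₃,ω₄}
  {ω₁,ω₂,ω₄}  = S∖{ω₃}
  [6 total]
Pass 2: +1 →
  {ω₂,ω₃}  = {ω₃} ∪ {ω₂}
  [7 total]
Pass 3: 1 new —
  {ω₁,ω₄}  = S∖{ω₂,ω₃}
  [8 total]
Pass 4: closed — nothing new.

Hence σ(𝒞) has 8 members: { ∅, {ω₂}, {ω₃}, {ω₁,ω₄}, {ω₂,ω₃}, {ω₁,ω₂,ω₄}, {ω₁,ω₃,ω₄}, S }.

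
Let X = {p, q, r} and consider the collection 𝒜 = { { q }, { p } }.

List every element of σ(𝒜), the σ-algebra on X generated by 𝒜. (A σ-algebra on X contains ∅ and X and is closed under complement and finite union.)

Seed the family with 𝒜 together with ∅ and X: { {}, { p }, { q }, X }.
Step 1: 3 new —
  { p, q }  = { q } ∪ { p }
  { p, r }  = ᶜ of { q }
  { q, r }  = ᶜ of { p }
  — 7 sets.
Step 2 adds 1:
  { r }  = ᶜ of { p, q }
  — 8 sets.
After Step 3 the family is unchanged; done.

Hence σ(𝒜) has 8 members: { {}, { p }, { q }, { r }, { p, q }, { p, r }, { q, r }, X }.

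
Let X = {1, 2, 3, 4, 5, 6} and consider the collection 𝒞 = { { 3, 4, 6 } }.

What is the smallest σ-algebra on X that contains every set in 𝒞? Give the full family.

|σ(𝒞)| = 4.  σ(𝒞) = { {  }, { 1, 2, 5 }, { 3, 4, 6 }, X }

Working:
Initial family (3 sets): { {  }, { 3, 4, 6 }, X }.
Iteration 1 adds 1:
  { 1, 2, 5 }  = { 3, 4, 6 }ᶜ
  (now 4)
Iteration 2: stable.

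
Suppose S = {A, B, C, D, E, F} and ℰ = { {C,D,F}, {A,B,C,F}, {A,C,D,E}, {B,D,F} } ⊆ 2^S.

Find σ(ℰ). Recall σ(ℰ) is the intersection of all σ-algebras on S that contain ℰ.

Start: ℰ ∪ {∅, S} = { {}, {B,D,F}, {C,D,F}, {A,B,C,F}, {A,C,D,E}, S }.
Pass 1: +7 →
  {B,F}  = S∖{A,C,D,E}
  {D,E}  = S∖{A,B,C,F}
  {A,B,E}  = S∖{C,D,F}
  {A,C,E}  = S∖{B,D,F}
  {B,C,D,F}  = {B,D,F} ∪ {C,D,F}
  {A,B,C,D,F}  = {B,D,F} ∪ {A,B,C,F}
  {A,C,D,E,F}  = {A,C,D,E} ∪ {C,D,F}
Pass 2. New:
  {B}  = S∖{A,C,D,E,F}
  {E}  = S∖{A,B,C,D,F}
  {A,E}  = S∖{B,C,D,F}
  {A,B,C,E}  = {A,C,E} ∪ {A,B,E}
  {A,B,D,E}  = {D,E} ∪ {A,B,E}
  {A,B,E,F}  = {B,F} ∪ {A,B,E}
  {B,D,E,F}  = {B,D,F} ∪ {D,E}
  {C,D,E,F}  = {D,E} ∪ {C,D,F}
  {A,B,C,D,E}  = {A,B,E} ∪ {A,C,D,E}
  {A,B,C,E,F}  = {A,C,E} ∪ {B,F}
  {A,B,D,E,F}  = {B,D,F} ∪ {A,B,E}
  {B,C,D,E,F}  = {D,E} ∪ {B,C,D,F}
Pass 3. New:
  {A}  = S∖{B,C,D,E,F}
  {C}  = S∖{A,B,D,E,F}
  {D}  = S∖{A,B,C,E,F}
  {F}  = S∖{A,B,C,D,E}
  {A,B}  = S∖{C,D,E,F}
  {A,C}  = S∖{B,D,E,F}
  {B,E}  = {B} ∪ {E}
  {C,D}  = S∖{A,B,E,F}
  {C,F}  = S∖{A,B,D,E}
  {D,F}  = S∖{A,B,C,E}
  {A,D,E}  = {D,E} ∪ {A,E}
  {B,D,E}  = {B} ∪ {D,E}
  {B,E,F}  = {B,F} ∪ {E}
Pass 4. New:
  {A,D}  = {D} ∪ {A}
  {A,F}  = {A} ∪ {F}
  {B,C}  = {B} ∪ {C}
  {B,D}  = {B} ∪ {D}
  {C,E}  = {C} ∪ {E}
  {E,F}  = {F} ∪ {E}
  {A,B,C}  = {B} ∪ {A,C}
  {A,B,D}  = {A,B} ∪ {D}
  {A,B,F}  = {A,B} ∪ {B,F}
  {A,C,D}  = S∖{B,E,F}
  {A,C,F}  = S∖{B,D,E}
  {A,D,F}  = {A} ∪ {D,F}
  {A,E,F}  = {A,E} ∪ {F}
  {B,C,D}  = {C,D} ∪ {B}
  {B,C,E}  = {C} ∪ {B,E}
  {B,C,F}  = S∖{A,D,E}
  {C,D,E}  = {C,D} ∪ {D,E}
  {C,E,F}  = {C,F} ∪ {E}
  {D,E,F}  = {D,E} ∪ {D,F}
  {A,B,C,D}  = {C,D} ∪ {A,B}
  {A,B,D,F}  = {B,D,F} ∪ {A,B}
  {A,C,D,F}  = S∖{B,E}
  {A,C,E,F}  = {A,C,E} ∪ {C,F}
  {A,D,E,F}  = {A,E} ∪ {D,F}
  {B,C,D,E}  = {C,D} ∪ {B,D,E}
  {B,C,E,F}  = {C} ∪ {B,E,F}
Pass 5: stable.

Therefore σ(ℰ) = { {}, {A}, {B}, {C}, {D}, {E}, {F}, {A,B}, {A,C}, {A,D}, {A,E}, {A,F}, {B,C}, {B,D}, {B,E}, {B,F}, {C,D}, {C,E}, {C,F}, {D,E}, {D,F}, {E,F}, {A,B,C}, {A,B,D}, {A,B,E}, {A,B,F}, {A,C,D}, {A,C,E}, {A,C,F}, {A,D,E}, {A,D,F}, {A,E,F}, {B,C,D}, {B,C,E}, {B,C,F}, {B,D,E}, {B,D,F}, {B,E,F}, {C,D,E}, {C,D,F}, {C,E,F}, {D,E,F}, {A,B,C,D}, {A,B,C,E}, {A,B,C,F}, {A,B,D,E}, {A,B,D,F}, {A,B,E,F}, {A,C,D,E}, {A,C,D,F}, {A,C,E,F}, {A,D,E,F}, {B,C,D,E}, {B,C,D,F}, {B,C,E,F}, {B,D,E,F}, {C,D,E,F}, {A,B,C,D,E}, {A,B,C,D,F}, {A,B,C,E,F}, {A,B,D,E,F}, {A,C,D,E,F}, {B,C,D,E,F}, S } (|σ(ℰ)| = 64).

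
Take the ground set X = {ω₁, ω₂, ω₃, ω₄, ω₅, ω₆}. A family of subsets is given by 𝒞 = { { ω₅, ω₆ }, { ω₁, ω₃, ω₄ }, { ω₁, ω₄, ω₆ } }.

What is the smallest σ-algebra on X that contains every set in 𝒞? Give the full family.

Seed the family with 𝒞 together with ∅ and X: { ∅, { ω₅, ω₆ }, { ω₁, ω₃, ω₄ }, { ω₁, ω₄, ω₆ }, X }.
Step 1: +6 →
  { ω₂, ω₃, ω₅ }  = { ω₁, ω₄, ω₆ }ᶜ
  { ω₂, ω₅, ω₆ }  = { ω₁, ω₃, ω₄ }ᶜ
  { ω₁, ω₂, ω₃, ω₄ }  = { ω₅, ω₆ }ᶜ
  { ω₁, ω₃, ω₄, ω₆ }  = { ω₁, ω₃, ω₄ } ∪ { ω₁, ω₄, ω₆ }
  { ω₁, ω₄, ω₅, ω₆ }  = { ω₅, ω₆ } ∪ { ω₁, ω₄, ω₆ }
  { ω₁, ω₃, ω₄, ω₅, ω₆ }  = { ω₁, ω₃, ω₄ } ∪ { ω₅, ω₆ }
Step 2: +7 →
  { ω₂ }  = { ω₁, ω₃, ω₄, ω₅, ω₆ }ᶜ
  { ω₂, ω₃ }  = { ω₁, ω₄, ω₅, ω₆ }ᶜ
  { ω₂, ω₅ }  = { ω₁, ω₃, ω₄, ω₆ }ᶜ
  { ω₂, ω₃, ω₅, ω₆ }  = { ω₅, ω₆ } ∪ { ω₂, ω₃, ω₅ }
  { ω₁, ω₂, ω₃, ω₄, ω₅ }  = { ω₁, ω₃, ω₄ } ∪ { ω₂, ω₃, ω₅ }
  { ω₁, ω₂, ω₃, ω₄, ω₆ }  = { ω₁, ω₄, ω₆ } ∪ { ω₁, ω₂, ω₃, ω₄ }
  { ω₁, ω₂, ω₄, ω₅, ω₆ }  = { ω₁, ω₄, ω₅, ω₆ } ∪ { ω₂, ω₅, ω₆ }
Step 3. New:
  { ω₃ }  = { ω₁, ω₂, ω₄, ω₅, ω₆ }ᶜ
  { ω₅ }  = { ω₁, ω₂, ω₃, ω₄, ω₆ }ᶜ
  { ω₆ }  = { ω₁, ω₂, ω₃, ω₄, ω₅ }ᶜ
  { ω₁, ω₄ }  = { ω₂, ω₃, ω₅, ω₆ }ᶜ
  { ω₁, ω₂, ω₄, ω₆ }  = { ω₂ } ∪ { ω₁, ω₄, ω₆ }
Step 4. New:
  { ω₂, ω₆ }  = { ω₂ } ∪ { ω₆ }
  { ω₃, ω₅ }  = { ω₁, ω₂, ω₄, ω₆ }ᶜ
  { ω₃, ω₆ }  = { ω₆ } ∪ { ω₃ }
  { ω₁, ω₂, ω₄ }  = { ω₂ } ∪ { ω₁, ω₄ }
  { ω₁, ω₄, ω₅ }  = { ω₅ } ∪ { ω₁, ω₄ }
  { ω₂, ω₃, ω₆ }  = { ω₆ } ∪ { ω₂, ω₃ }
  { ω₃, ω₅, ω₆ }  = { ω₅, ω₆ } ∪ { ω₃ }
  { ω₁, ω₂, ω₄, ω₅ }  = { ω₂, ω₅ } ∪ { ω₁, ω₄ }
  { ω₁, ω₃, ω₄, ω₅ }  = { ω₅ } ∪ { ω₁, ω₃, ω₄ }
Step 5: closed — nothing new.

Therefore σ(𝒞) = { ∅, { ω₂ }, { ω₃ }, { ω₅ }, { ω₆ }, { ω₁, ω₄ }, { ω₂, ω₃ }, { ω₂, ω₅ }, { ω₂, ω₆ }, { ω₃, ω₅ }, { ω₃, ω₆ }, { ω₅, ω₆ }, { ω₁, ω₂, ω₄ }, { ω₁, ω₃, ω₄ }, { ω₁, ω₄, ω₅ }, { ω₁, ω₄, ω₆ }, { ω₂, ω₃, ω₅ }, { ω₂, ω₃, ω₆ }, { ω₂, ω₅, ω₆ }, { ω₃, ω₅, ω₆ }, { ω₁, ω₂, ω₃, ω₄ }, { ω₁, ω₂, ω₄, ω₅ }, { ω₁, ω₂, ω₄, ω₆ }, { ω₁, ω₃, ω₄, ω₅ }, { ω₁, ω₃, ω₄, ω₆ }, { ω₁, ω₄, ω₅, ω₆ }, { ω₂, ω₃, ω₅, ω₆ }, { ω₁, ω₂, ω₃, ω₄, ω₅ }, { ω₁, ω₂, ω₃, ω₄, ω₆ }, { ω₁, ω₂, ω₄, ω₅, ω₆ }, { ω₁, ω₃, ω₄, ω₅, ω₆ }, X } (|σ(𝒞)| = 32).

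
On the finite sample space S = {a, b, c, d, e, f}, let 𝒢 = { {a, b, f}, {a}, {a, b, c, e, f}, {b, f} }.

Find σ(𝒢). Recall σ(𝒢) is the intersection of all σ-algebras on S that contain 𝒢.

Initial family (6 sets): { {}, {a}, {b, f}, {a, b, f}, {a, b, c, e, f}, S }.
Pass 1: +4 →
  {d}  = S∖{a, b, c, e, f}
  {c, d, e}  = S∖{a, b, f}
  {a, c, d, e}  = S∖{b, f}
  {b, c, d, e, f}  = S∖{a}
  (now 10)
Pass 2 (3 new):
  {a, d}  = {a} ∪ {d}
  {b, d, f}  = {b, f} ∪ {d}
  {a, b, d, f}  = {d} ∪ {a, b, f}
  (now 13)
Pass 3 adds 3:
  {c, e}  = S∖{a, b, d, f}
  {a, c, e}  = S∖{b, d, f}
  {b, c, e, f}  = S∖{a, d}
  (now 16)
Pass 4 adds nothing — fixpoint reached.

Hence σ(𝒢) has 16 members: { {}, {a}, {d}, {a, d}, {b, f}, {c, e}, {a, b, f}, {a, c, e}, {b, d, f}, {c, d, e}, {a, b, d, f}, {a, c, d, e}, {b, c, e, f}, {a, b, c, e, f}, {b, c, d, e, f}, S }.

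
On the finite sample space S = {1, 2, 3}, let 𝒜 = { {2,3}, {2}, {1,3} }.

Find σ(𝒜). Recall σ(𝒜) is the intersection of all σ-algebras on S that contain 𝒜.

Begin from { ∅, {2}, {1,3}, {2,3}, S } (that is, 𝒜 plus ∅ and S).
Pass 1 (1 new):
  {1}  = ᶜ of {2,3}
  |family| = 6
Pass 2 adds 1:
  {1,2}  = {2} ∪ {1}
  |family| = 7
Pass 3: +1 →
  {3}  = ᶜ of {1,2}
  |family| = 8
After Pass 4 the family is unchanged; done.

Therefore σ(𝒜) = { ∅, {1}, {2}, {3}, {1,2}, {1,3}, {2,3}, S } (|σ(𝒜)| = 8).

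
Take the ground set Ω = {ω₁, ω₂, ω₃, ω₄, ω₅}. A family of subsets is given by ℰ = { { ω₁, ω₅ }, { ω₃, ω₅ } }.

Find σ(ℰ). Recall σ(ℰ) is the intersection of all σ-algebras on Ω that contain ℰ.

Take S₀ = ℰ ∪ {∅, Ω} = { {}, { ω₁, ω₅ }, { ω₃, ω₅ }, Ω }.
Step 1. New:
  { ω₁, ω₂, ω₄ }  = { ω₃, ω₅ }ᶜ
  { ω₁, ω₃, ω₅ }  = { ω₃, ω₅ } ∪ { ω₁, ω₅ }
  { ω₂, ω₃, ω₄ }  = { ω₁, ω₅ }ᶜ
Step 2 adds 4:
  { ω₂, ω₄ }  = { ω₁, ω₃, ω₅ }ᶜ
  { ω₁, ω₂, ω₃, ω₄ }  = { ω₂, ω₃, ω₄ } ∪ { ω₁, ω₂, ω₄ }
  { ω₁, ω₂, ω₄, ω₅ }  = { ω₁, ω₅ } ∪ { ω₁, ω₂, ω₄ }
  { ω₂, ω₃, ω₄, ω₅ }  = { ω₂, ω₃, ω₄ } ∪ { ω₃, ω₅ }
Step 3 (3 new):
  { ω₁ }  = { ω₂, ω₃, ω₄, ω₅ }ᶜ
  { ω₃ }  = { ω₁, ω₂, ω₄, ω₅ }ᶜ
  { ω₅ }  = { ω₁, ω₂, ω₃, ω₄ }ᶜ
Step 4 adds 2:
  { ω₁, ω₃ }  = { ω₃ } ∪ { ω₁ }
  { ω₂, ω₄, ω₅ }  = { ω₂, ω₄ } ∪ { ω₅ }
Step 5: no new sets; the family is a σ-algebra.

Therefore σ(ℰ) = { {}, { ω₁ }, { ω₃ }, { ω₅ }, { ω₁, ω₃ }, { ω₁, ω₅ }, { ω₂, ω₄ }, { ω₃, ω₅ }, { ω₁, ω₂, ω₄ }, { ω₁, ω₃, ω₅ }, { ω₂, ω₃, ω₄ }, { ω₂, ω₄, ω₅ }, { ω₁, ω₂, ω₃, ω₄ }, { ω₁, ω₂, ω₄, ω₅ }, { ω₂, ω₃, ω₄, ω₅ }, Ω } (|σ(ℰ)| = 16).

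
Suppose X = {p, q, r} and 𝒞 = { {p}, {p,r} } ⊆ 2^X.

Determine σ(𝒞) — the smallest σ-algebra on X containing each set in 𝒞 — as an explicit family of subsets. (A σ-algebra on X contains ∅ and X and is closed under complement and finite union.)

Answer: σ(𝒞) = { ∅, {p}, {q}, {r}, {p,q}, {p,r}, {q,r}, X }

Derivation:
Begin from { ∅, {p}, {p,r}, X } (that is, 𝒞 plus ∅ and X).
Round 1. New:
  {q}  = ᶜ of {p,r}
  {q,r}  = ᶜ of {p}
  — 6 sets.
Round 2: 1 new —
  {p,q}  = {q} ∪ {p}
  — 7 sets.
Round 3: +1 →
  {r}  = ᶜ of {p,q}
  — 8 sets.
Round 4: already closed under ᶜ and ∪.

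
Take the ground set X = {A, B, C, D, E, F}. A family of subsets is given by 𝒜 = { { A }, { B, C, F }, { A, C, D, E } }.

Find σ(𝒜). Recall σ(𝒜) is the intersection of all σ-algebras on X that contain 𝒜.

Take S₀ = 𝒜 ∪ {∅, X} = { ∅, { A }, { B, C, F }, { A, C, D, E }, X }.
Step 1 (4 new):
  { B, F }  = X∖{ A, C, D, E }
  { A, D, E }  = X∖{ B, C, F }
  { A, B, C, F }  = { B, C, F } ∪ { A }
  { B, C, D, E, F }  = X∖{ A }
  |family| = 9
Step 2: +3 →
  { D, E }  = X∖{ A, B, C, F }
  { A, B, F }  = { B, F } ∪ { A }
  { A, B, D, E, F }  = { A, D, E } ∪ { B, F }
  |family| = 12
Step 3: 3 new —
  { C }  = X∖{ A, B, D, E, F }
  { C, D, E }  = X∖{ A, B, F }
  { B, D, E, F }  = { D, E } ∪ { B, F }
  |family| = 15
Step 4. New:
  { A, C }  = X∖{ B, D, E, F }
  |family| = 16
Step 5: closed — nothing new.

|σ(𝒜)| = 16.  σ(𝒜) = { ∅, { A }, { C }, { A, C }, { B, F }, { D, E }, { A, B, F }, { A, D, E }, { B, C, F }, { C, D, E }, { A, B, C, F }, { A, C, D, E }, { B, D, E, F }, { A, B, D, E, F }, { B, C, D, E, F }, X }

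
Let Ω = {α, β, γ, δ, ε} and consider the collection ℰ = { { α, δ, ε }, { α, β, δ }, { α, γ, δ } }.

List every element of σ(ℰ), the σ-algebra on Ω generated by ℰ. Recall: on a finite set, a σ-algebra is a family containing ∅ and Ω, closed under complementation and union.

Take S₀ = ℰ ∪ {∅, Ω} = { ∅, { α, β, δ }, { α, γ, δ }, { α, δ, ε }, Ω }.
Iteration 1 adds 6:
  { β, γ }  = ᶜ of { α, δ, ε }
  { β, ε }  = ᶜ of { α, γ, δ }
  { γ, ε }  = ᶜ of { α, β, δ }
  { α, β, γ, δ }  = { α, γ, δ } ∪ { α, β, δ }
  { α, β, δ, ε }  = { α, δ, ε } ∪ { α, β, δ }
  { α, γ, δ, ε }  = { α, δ, ε } ∪ { α, γ, δ }
Iteration 2: 4 new —
  { β }  = ᶜ of { α, γ, δ, ε }
  { γ }  = ᶜ of { α, β, δ, ε }
  { ε }  = ᶜ of { α, β, γ, δ }
  { β, γ, ε }  = { β, ε } ∪ { β, γ }
Iteration 3 adds 1:
  { α, δ }  = ᶜ of { β, γ, ε }
Iteration 4: no new sets; the family is a σ-algebra.

Hence σ(ℰ) has 16 members: { ∅, { β }, { γ }, { ε }, { α, δ }, { β, γ }, { β, ε }, { γ, ε }, { α, β, δ }, { α, γ, δ }, { α, δ, ε }, { β, γ, ε }, { α, β, γ, δ }, { α, β, δ, ε }, { α, γ, δ, ε }, Ω }.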